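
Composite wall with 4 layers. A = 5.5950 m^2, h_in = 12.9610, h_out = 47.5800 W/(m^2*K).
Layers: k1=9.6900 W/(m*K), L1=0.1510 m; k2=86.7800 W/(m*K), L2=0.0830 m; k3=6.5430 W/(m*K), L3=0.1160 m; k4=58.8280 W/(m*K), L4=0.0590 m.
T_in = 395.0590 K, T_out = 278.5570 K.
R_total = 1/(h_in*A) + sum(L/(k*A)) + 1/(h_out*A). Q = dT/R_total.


R_conv_in = 1/(12.9610*5.5950) = 0.0138
R_1 = 0.1510/(9.6900*5.5950) = 0.0028
R_2 = 0.0830/(86.7800*5.5950) = 0.0002
R_3 = 0.1160/(6.5430*5.5950) = 0.0032
R_4 = 0.0590/(58.8280*5.5950) = 0.0002
R_conv_out = 1/(47.5800*5.5950) = 0.0038
R_total = 0.0239 K/W
Q = 116.5020 / 0.0239 = 4884.6944 W

R_total = 0.0239 K/W, Q = 4884.6944 W


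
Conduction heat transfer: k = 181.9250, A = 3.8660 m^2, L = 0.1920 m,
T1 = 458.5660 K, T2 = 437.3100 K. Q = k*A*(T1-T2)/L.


dT = 21.2560 K
Q = 181.9250 * 3.8660 * 21.2560 / 0.1920 = 77863.6120 W

77863.6120 W


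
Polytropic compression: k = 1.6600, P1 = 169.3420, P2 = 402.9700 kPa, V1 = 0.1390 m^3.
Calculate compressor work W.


(k-1)/k = 0.3976
(P2/P1)^exp = 1.4115
W = 2.5152 * 169.3420 * 0.1390 * (1.4115 - 1) = 24.3649 kJ

24.3649 kJ


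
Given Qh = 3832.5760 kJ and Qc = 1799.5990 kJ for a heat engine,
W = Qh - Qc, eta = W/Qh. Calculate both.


W = 3832.5760 - 1799.5990 = 2032.9770 kJ
eta = 2032.9770 / 3832.5760 = 0.5304 = 53.0447%

W = 2032.9770 kJ, eta = 53.0447%


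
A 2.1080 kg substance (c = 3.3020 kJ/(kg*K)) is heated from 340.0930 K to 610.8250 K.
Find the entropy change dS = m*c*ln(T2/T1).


T2/T1 = 1.7961
ln(T2/T1) = 0.5856
dS = 2.1080 * 3.3020 * 0.5856 = 4.0761 kJ/K

4.0761 kJ/K


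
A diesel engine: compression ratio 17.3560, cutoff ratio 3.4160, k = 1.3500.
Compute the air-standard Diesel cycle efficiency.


r^(k-1) = 2.7152
rc^k = 5.2511
eta = 0.5200 = 51.9977%

51.9977%


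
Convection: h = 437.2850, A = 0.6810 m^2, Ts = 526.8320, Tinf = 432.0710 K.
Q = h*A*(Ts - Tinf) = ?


dT = 94.7610 K
Q = 437.2850 * 0.6810 * 94.7610 = 28218.9810 W

28218.9810 W


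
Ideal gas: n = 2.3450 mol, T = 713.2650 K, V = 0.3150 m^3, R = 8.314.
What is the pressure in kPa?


P = nRT/V = 2.3450 * 8.314 * 713.2650 / 0.3150
= 13906.0498 / 0.3150 = 44146.1899 Pa = 44.1462 kPa

44.1462 kPa


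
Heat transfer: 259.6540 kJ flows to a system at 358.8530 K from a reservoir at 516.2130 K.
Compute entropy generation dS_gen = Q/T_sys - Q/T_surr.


dS_sys = 259.6540/358.8530 = 0.7236 kJ/K
dS_surr = -259.6540/516.2130 = -0.5030 kJ/K
dS_gen = 0.7236 - 0.5030 = 0.2206 kJ/K (irreversible)

dS_gen = 0.2206 kJ/K, irreversible


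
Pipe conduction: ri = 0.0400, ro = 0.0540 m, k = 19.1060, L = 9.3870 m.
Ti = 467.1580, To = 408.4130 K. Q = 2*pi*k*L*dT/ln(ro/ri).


dT = 58.7450 K
ln(ro/ri) = 0.3001
Q = 2*pi*19.1060*9.3870*58.7450 / 0.3001 = 220584.3650 W

220584.3650 W


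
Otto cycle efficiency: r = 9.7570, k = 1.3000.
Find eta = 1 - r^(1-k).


r^(k-1) = 1.9806
eta = 1 - 1/1.9806 = 0.4951 = 49.5100%

49.5100%


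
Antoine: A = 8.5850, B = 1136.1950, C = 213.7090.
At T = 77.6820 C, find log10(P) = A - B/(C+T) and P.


C+T = 291.3910
B/(C+T) = 3.8992
log10(P) = 8.5850 - 3.8992 = 4.6858
P = 10^4.6858 = 48505.2753 mmHg

48505.2753 mmHg


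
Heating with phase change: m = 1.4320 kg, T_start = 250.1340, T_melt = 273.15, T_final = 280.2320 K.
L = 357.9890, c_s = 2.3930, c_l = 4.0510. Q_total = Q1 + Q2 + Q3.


Q1 (sensible, solid) = 1.4320 * 2.3930 * 23.0160 = 78.8707 kJ
Q2 (latent) = 1.4320 * 357.9890 = 512.6402 kJ
Q3 (sensible, liquid) = 1.4320 * 4.0510 * 7.0820 = 41.0829 kJ
Q_total = 632.5938 kJ

632.5938 kJ


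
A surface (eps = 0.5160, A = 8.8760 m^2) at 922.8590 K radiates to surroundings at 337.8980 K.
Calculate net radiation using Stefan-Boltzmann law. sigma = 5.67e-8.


T^4 = 7.2534e+11
Tsurr^4 = 1.3036e+10
Q = 0.5160 * 5.67e-8 * 8.8760 * 7.1230e+11 = 184975.9418 W

184975.9418 W


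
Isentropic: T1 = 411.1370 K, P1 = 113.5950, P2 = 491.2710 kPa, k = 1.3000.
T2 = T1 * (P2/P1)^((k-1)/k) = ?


(k-1)/k = 0.2308
(P2/P1)^exp = 1.4020
T2 = 411.1370 * 1.4020 = 576.4306 K

576.4306 K


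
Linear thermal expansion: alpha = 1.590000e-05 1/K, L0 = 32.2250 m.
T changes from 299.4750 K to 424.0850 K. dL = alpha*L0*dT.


dT = 124.6100 K
dL = 1.590000e-05 * 32.2250 * 124.6100 = 0.063847 m
L_final = 32.288847 m

dL = 0.063847 m


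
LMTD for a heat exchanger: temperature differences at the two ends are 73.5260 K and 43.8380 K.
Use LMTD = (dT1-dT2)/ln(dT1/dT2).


dT1/dT2 = 1.6772
ln(dT1/dT2) = 0.5171
LMTD = 29.6880 / 0.5171 = 57.4083 K

57.4083 K


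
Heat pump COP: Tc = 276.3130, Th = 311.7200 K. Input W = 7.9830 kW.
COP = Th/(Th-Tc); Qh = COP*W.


COP = 311.7200 / 35.4070 = 8.8039
Qh = 8.8039 * 7.9830 = 70.2816 kW

COP = 8.8039, Qh = 70.2816 kW


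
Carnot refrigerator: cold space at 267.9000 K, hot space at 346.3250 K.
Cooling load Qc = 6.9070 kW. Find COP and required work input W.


COP = 267.9000 / 78.4250 = 3.4160
W = 6.9070 / 3.4160 = 2.0220 kW

COP = 3.4160, W = 2.0220 kW


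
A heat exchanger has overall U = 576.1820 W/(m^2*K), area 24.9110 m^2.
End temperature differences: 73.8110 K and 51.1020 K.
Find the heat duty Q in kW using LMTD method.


LMTD = 61.7623 K
Q = 576.1820 * 24.9110 * 61.7623 = 886490.2548 W = 886.4903 kW

886.4903 kW


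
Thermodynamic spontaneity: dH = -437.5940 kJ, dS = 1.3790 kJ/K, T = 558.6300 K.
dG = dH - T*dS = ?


T*dS = 558.6300 * 1.3790 = 770.3508 kJ
dG = -437.5940 - 770.3508 = -1207.9448 kJ (spontaneous)

dG = -1207.9448 kJ, spontaneous


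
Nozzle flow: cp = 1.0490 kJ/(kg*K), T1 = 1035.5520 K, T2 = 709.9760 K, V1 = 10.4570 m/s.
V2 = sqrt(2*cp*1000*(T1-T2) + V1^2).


dT = 325.5760 K
2*cp*1000*dT = 683058.4480
V1^2 = 109.3488
V2 = sqrt(683167.7968) = 826.5397 m/s

826.5397 m/s


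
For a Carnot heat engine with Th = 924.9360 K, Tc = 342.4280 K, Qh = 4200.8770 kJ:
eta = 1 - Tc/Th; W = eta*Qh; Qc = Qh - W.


eta = 1 - 342.4280/924.9360 = 0.6298
W = 0.6298 * 4200.8770 = 2645.6365 kJ
Qc = 4200.8770 - 2645.6365 = 1555.2405 kJ

eta = 62.9782%, W = 2645.6365 kJ, Qc = 1555.2405 kJ


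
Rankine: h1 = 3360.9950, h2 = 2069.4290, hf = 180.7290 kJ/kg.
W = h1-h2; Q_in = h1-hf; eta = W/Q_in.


W = 1291.5660 kJ/kg
Q_in = 3180.2660 kJ/kg
eta = 0.4061 = 40.6119%

eta = 40.6119%


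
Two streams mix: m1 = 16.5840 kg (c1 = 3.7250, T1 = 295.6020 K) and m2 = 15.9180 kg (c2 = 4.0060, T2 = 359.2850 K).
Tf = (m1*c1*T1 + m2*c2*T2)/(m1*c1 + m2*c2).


num = 41171.6409
den = 125.5429
Tf = 327.9488 K

327.9488 K


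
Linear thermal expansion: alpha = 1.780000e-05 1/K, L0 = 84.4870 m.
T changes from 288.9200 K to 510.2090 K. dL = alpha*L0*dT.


dT = 221.2890 K
dL = 1.780000e-05 * 84.4870 * 221.2890 = 0.332790 m
L_final = 84.819790 m

dL = 0.332790 m


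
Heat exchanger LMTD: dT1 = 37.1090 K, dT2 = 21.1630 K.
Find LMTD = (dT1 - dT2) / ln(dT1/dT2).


dT1/dT2 = 1.7535
ln(dT1/dT2) = 0.5616
LMTD = 15.9460 / 0.5616 = 28.3936 K

28.3936 K


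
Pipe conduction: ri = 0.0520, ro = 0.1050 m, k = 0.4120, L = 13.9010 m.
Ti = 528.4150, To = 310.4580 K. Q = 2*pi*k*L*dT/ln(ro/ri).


dT = 217.9570 K
ln(ro/ri) = 0.7027
Q = 2*pi*0.4120*13.9010*217.9570 / 0.7027 = 11161.2726 W

11161.2726 W


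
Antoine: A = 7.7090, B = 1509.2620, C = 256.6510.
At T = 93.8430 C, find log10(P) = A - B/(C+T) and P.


C+T = 350.4940
B/(C+T) = 4.3061
log10(P) = 7.7090 - 4.3061 = 3.4029
P = 10^3.4029 = 2528.7192 mmHg

2528.7192 mmHg


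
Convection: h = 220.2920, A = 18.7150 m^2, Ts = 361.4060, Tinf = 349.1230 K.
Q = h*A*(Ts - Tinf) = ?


dT = 12.2830 K
Q = 220.2920 * 18.7150 * 12.2830 = 50639.9198 W

50639.9198 W


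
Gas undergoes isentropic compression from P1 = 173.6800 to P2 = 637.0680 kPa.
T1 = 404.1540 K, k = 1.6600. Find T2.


(k-1)/k = 0.3976
(P2/P1)^exp = 1.6765
T2 = 404.1540 * 1.6765 = 677.5809 K

677.5809 K


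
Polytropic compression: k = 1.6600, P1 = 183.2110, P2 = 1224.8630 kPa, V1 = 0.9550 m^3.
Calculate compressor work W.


(k-1)/k = 0.3976
(P2/P1)^exp = 2.1285
W = 2.5152 * 183.2110 * 0.9550 * (2.1285 - 1) = 496.5996 kJ

496.5996 kJ


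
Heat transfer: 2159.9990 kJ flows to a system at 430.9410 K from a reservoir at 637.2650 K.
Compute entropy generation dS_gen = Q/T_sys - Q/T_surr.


dS_sys = 2159.9990/430.9410 = 5.0123 kJ/K
dS_surr = -2159.9990/637.2650 = -3.3895 kJ/K
dS_gen = 5.0123 - 3.3895 = 1.6228 kJ/K (irreversible)

dS_gen = 1.6228 kJ/K, irreversible


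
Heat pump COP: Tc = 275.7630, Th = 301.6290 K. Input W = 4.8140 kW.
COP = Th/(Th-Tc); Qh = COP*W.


COP = 301.6290 / 25.8660 = 11.6612
Qh = 11.6612 * 4.8140 = 56.1371 kW

COP = 11.6612, Qh = 56.1371 kW


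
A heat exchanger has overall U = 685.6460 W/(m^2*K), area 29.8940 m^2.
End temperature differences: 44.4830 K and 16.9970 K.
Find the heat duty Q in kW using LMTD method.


LMTD = 28.5696 K
Q = 685.6460 * 29.8940 * 28.5696 = 585583.3775 W = 585.5834 kW

585.5834 kW


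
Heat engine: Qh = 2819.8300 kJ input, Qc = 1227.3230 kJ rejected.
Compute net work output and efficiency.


W = 2819.8300 - 1227.3230 = 1592.5070 kJ
eta = 1592.5070 / 2819.8300 = 0.5648 = 56.4753%

W = 1592.5070 kJ, eta = 56.4753%


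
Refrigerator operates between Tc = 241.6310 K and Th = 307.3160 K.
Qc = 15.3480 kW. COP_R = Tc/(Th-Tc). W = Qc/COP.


COP = 241.6310 / 65.6850 = 3.6786
W = 15.3480 / 3.6786 = 4.1722 kW

COP = 3.6786, W = 4.1722 kW


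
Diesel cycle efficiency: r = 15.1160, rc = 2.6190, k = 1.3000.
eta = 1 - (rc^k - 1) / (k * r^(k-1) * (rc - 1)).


r^(k-1) = 2.2586
rc^k = 3.4960
eta = 0.4749 = 47.4915%

47.4915%


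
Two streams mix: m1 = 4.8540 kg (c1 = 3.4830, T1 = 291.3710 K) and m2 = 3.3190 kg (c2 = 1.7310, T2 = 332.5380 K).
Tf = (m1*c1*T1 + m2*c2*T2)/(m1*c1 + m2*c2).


num = 6836.5522
den = 22.6517
Tf = 301.8123 K

301.8123 K


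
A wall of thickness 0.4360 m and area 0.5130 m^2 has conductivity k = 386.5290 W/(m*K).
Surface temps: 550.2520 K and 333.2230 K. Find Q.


dT = 217.0290 K
Q = 386.5290 * 0.5130 * 217.0290 / 0.4360 = 98703.0853 W

98703.0853 W


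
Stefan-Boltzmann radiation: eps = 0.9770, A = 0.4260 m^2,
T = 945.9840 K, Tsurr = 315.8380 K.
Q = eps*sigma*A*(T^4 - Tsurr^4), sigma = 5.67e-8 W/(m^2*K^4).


T^4 = 8.0082e+11
Tsurr^4 = 9.9508e+09
Q = 0.9770 * 5.67e-8 * 0.4260 * 7.9087e+11 = 18663.4594 W

18663.4594 W


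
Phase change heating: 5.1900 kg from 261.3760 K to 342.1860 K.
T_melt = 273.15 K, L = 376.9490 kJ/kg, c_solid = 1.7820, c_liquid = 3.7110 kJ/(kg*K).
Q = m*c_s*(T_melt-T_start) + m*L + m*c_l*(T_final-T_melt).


Q1 (sensible, solid) = 5.1900 * 1.7820 * 11.7740 = 108.8928 kJ
Q2 (latent) = 5.1900 * 376.9490 = 1956.3653 kJ
Q3 (sensible, liquid) = 5.1900 * 3.7110 * 69.0360 = 1329.6396 kJ
Q_total = 3394.8977 kJ

3394.8977 kJ


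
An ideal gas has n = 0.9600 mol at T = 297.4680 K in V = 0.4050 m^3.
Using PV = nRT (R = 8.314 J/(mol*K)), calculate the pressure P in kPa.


P = nRT/V = 0.9600 * 8.314 * 297.4680 / 0.4050
= 2374.2230 / 0.4050 = 5862.2790 Pa = 5.8623 kPa

5.8623 kPa


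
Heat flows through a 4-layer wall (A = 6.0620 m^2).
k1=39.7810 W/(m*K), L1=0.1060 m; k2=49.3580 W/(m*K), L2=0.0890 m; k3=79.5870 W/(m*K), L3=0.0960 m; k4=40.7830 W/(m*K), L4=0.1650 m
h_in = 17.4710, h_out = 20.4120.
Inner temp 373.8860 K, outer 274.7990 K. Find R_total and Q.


R_conv_in = 1/(17.4710*6.0620) = 0.0094
R_1 = 0.1060/(39.7810*6.0620) = 0.0004
R_2 = 0.0890/(49.3580*6.0620) = 0.0003
R_3 = 0.0960/(79.5870*6.0620) = 0.0002
R_4 = 0.1650/(40.7830*6.0620) = 0.0007
R_conv_out = 1/(20.4120*6.0620) = 0.0081
R_total = 0.0191 K/W
Q = 99.0870 / 0.0191 = 5180.4602 W

R_total = 0.0191 K/W, Q = 5180.4602 W


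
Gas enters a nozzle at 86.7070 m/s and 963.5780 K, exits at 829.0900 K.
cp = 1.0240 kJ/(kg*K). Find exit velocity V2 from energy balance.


dT = 134.4880 K
2*cp*1000*dT = 275431.4240
V1^2 = 7518.1038
V2 = sqrt(282949.5278) = 531.9300 m/s

531.9300 m/s


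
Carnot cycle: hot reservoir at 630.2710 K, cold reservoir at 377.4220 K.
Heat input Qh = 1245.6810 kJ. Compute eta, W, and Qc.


eta = 1 - 377.4220/630.2710 = 0.4012
W = 0.4012 * 1245.6810 = 499.7361 kJ
Qc = 1245.6810 - 499.7361 = 745.9449 kJ

eta = 40.1175%, W = 499.7361 kJ, Qc = 745.9449 kJ


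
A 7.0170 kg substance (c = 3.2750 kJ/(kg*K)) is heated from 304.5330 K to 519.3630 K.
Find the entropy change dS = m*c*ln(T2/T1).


T2/T1 = 1.7054
ln(T2/T1) = 0.5338
dS = 7.0170 * 3.2750 * 0.5338 = 12.2676 kJ/K

12.2676 kJ/K


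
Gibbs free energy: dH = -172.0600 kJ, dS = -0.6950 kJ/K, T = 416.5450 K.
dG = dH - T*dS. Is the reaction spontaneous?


T*dS = 416.5450 * -0.6950 = -289.4988 kJ
dG = -172.0600 + 289.4988 = 117.4388 kJ (non-spontaneous)

dG = 117.4388 kJ, non-spontaneous


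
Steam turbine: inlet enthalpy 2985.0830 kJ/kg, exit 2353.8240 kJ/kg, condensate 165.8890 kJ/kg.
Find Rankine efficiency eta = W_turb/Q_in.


W = 631.2590 kJ/kg
Q_in = 2819.1940 kJ/kg
eta = 0.2239 = 22.3915%

eta = 22.3915%


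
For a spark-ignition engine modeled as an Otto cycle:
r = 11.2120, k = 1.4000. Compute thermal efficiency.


r^(k-1) = 2.6295
eta = 1 - 1/2.6295 = 0.6197 = 61.9700%

61.9700%


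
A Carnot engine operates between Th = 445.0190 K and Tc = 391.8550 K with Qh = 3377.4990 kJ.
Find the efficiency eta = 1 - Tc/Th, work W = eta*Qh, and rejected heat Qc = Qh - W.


eta = 1 - 391.8550/445.0190 = 0.1195
W = 0.1195 * 3377.4990 = 403.4914 kJ
Qc = 3377.4990 - 403.4914 = 2974.0076 kJ

eta = 11.9465%, W = 403.4914 kJ, Qc = 2974.0076 kJ


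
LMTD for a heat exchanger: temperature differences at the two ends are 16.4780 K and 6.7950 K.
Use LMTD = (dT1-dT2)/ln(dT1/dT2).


dT1/dT2 = 2.4250
ln(dT1/dT2) = 0.8858
LMTD = 9.6830 / 0.8858 = 10.9309 K

10.9309 K


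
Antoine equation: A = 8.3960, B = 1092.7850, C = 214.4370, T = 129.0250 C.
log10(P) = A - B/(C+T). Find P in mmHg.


C+T = 343.4620
B/(C+T) = 3.1817
log10(P) = 8.3960 - 3.1817 = 5.2143
P = 10^5.2143 = 163803.5933 mmHg

163803.5933 mmHg


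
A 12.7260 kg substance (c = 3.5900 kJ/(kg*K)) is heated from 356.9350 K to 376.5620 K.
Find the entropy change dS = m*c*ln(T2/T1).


T2/T1 = 1.0550
ln(T2/T1) = 0.0535
dS = 12.7260 * 3.5900 * 0.0535 = 2.4455 kJ/K

2.4455 kJ/K


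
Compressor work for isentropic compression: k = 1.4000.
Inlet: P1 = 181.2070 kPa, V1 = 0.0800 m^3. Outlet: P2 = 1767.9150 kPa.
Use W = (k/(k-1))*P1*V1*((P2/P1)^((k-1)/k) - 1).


(k-1)/k = 0.2857
(P2/P1)^exp = 1.9171
W = 3.5000 * 181.2070 * 0.0800 * (1.9171 - 1) = 46.5337 kJ

46.5337 kJ


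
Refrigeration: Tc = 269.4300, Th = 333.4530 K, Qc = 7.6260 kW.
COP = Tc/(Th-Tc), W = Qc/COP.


COP = 269.4300 / 64.0230 = 4.2083
W = 7.6260 / 4.2083 = 1.8121 kW

COP = 4.2083, W = 1.8121 kW


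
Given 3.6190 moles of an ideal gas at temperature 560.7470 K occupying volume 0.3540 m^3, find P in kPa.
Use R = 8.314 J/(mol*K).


P = nRT/V = 3.6190 * 8.314 * 560.7470 / 0.3540
= 16871.9610 / 0.3540 = 47660.9067 Pa = 47.6609 kPa

47.6609 kPa


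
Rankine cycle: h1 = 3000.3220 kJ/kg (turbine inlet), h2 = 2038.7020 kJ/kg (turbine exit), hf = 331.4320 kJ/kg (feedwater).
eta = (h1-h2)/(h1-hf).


W = 961.6200 kJ/kg
Q_in = 2668.8900 kJ/kg
eta = 0.3603 = 36.0307%

eta = 36.0307%


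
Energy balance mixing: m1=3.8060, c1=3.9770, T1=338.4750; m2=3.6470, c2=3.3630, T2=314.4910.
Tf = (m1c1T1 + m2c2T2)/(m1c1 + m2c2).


num = 8980.5024
den = 27.4013
Tf = 327.7397 K

327.7397 K


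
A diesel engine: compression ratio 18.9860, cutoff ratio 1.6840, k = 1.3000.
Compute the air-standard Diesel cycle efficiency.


r^(k-1) = 2.4184
rc^k = 1.9690
eta = 0.5494 = 54.9399%

54.9399%


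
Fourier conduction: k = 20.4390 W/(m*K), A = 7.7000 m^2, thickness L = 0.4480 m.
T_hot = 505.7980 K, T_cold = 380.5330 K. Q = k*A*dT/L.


dT = 125.2650 K
Q = 20.4390 * 7.7000 * 125.2650 / 0.4480 = 44005.0073 W

44005.0073 W


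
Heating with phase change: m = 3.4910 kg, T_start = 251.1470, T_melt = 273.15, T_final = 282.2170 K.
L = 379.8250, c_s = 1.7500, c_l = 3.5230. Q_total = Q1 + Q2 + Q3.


Q1 (sensible, solid) = 3.4910 * 1.7500 * 22.0030 = 134.4218 kJ
Q2 (latent) = 3.4910 * 379.8250 = 1325.9691 kJ
Q3 (sensible, liquid) = 3.4910 * 3.5230 * 9.0670 = 111.5132 kJ
Q_total = 1571.9041 kJ

1571.9041 kJ


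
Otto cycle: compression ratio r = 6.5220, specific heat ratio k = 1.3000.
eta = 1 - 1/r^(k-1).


r^(k-1) = 1.7551
eta = 1 - 1/1.7551 = 0.4302 = 43.0248%

43.0248%


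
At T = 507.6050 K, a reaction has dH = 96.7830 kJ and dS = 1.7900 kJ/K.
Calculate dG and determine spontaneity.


T*dS = 507.6050 * 1.7900 = 908.6130 kJ
dG = 96.7830 - 908.6130 = -811.8300 kJ (spontaneous)

dG = -811.8300 kJ, spontaneous


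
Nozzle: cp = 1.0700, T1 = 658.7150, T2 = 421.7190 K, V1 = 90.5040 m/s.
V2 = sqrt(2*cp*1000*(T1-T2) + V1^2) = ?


dT = 236.9960 K
2*cp*1000*dT = 507171.4400
V1^2 = 8190.9740
V2 = sqrt(515362.4140) = 717.8875 m/s

717.8875 m/s


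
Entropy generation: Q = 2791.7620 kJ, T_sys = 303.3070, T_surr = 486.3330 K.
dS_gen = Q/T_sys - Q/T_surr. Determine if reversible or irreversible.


dS_sys = 2791.7620/303.3070 = 9.2044 kJ/K
dS_surr = -2791.7620/486.3330 = -5.7404 kJ/K
dS_gen = 9.2044 - 5.7404 = 3.4640 kJ/K (irreversible)

dS_gen = 3.4640 kJ/K, irreversible


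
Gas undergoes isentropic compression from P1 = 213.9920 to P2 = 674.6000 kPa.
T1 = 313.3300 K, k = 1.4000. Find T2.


(k-1)/k = 0.2857
(P2/P1)^exp = 1.3883
T2 = 313.3300 * 1.3883 = 434.9838 K

434.9838 K


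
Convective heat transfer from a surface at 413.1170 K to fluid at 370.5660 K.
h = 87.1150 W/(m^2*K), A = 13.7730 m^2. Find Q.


dT = 42.5510 K
Q = 87.1150 * 13.7730 * 42.5510 = 51054.1746 W

51054.1746 W


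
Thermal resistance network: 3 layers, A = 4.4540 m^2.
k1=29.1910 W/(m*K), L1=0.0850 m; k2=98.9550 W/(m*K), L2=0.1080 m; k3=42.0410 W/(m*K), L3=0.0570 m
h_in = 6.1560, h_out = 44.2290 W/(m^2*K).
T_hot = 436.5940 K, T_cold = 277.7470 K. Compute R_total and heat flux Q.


R_conv_in = 1/(6.1560*4.4540) = 0.0365
R_1 = 0.0850/(29.1910*4.4540) = 0.0007
R_2 = 0.1080/(98.9550*4.4540) = 0.0002
R_3 = 0.0570/(42.0410*4.4540) = 0.0003
R_conv_out = 1/(44.2290*4.4540) = 0.0051
R_total = 0.0428 K/W
Q = 158.8470 / 0.0428 = 3715.6544 W

R_total = 0.0428 K/W, Q = 3715.6544 W


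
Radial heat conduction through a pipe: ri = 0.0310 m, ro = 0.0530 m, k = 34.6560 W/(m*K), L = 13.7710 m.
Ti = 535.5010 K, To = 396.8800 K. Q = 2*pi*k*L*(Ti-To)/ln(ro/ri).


dT = 138.6210 K
ln(ro/ri) = 0.5363
Q = 2*pi*34.6560*13.7710*138.6210 / 0.5363 = 775070.4844 W

775070.4844 W


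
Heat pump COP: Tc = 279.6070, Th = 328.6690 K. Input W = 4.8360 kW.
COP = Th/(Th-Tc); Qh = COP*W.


COP = 328.6690 / 49.0620 = 6.6991
Qh = 6.6991 * 4.8360 = 32.3966 kW

COP = 6.6991, Qh = 32.3966 kW


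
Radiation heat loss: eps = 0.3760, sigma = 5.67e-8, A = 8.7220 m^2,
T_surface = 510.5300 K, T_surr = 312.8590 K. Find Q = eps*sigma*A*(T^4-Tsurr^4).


T^4 = 6.7934e+10
Tsurr^4 = 9.5806e+09
Q = 0.3760 * 5.67e-8 * 8.7220 * 5.8353e+10 = 10850.5156 W

10850.5156 W


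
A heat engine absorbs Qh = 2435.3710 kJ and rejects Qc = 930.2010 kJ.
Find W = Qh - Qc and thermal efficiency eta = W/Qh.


W = 2435.3710 - 930.2010 = 1505.1700 kJ
eta = 1505.1700 / 2435.3710 = 0.6180 = 61.8045%

W = 1505.1700 kJ, eta = 61.8045%


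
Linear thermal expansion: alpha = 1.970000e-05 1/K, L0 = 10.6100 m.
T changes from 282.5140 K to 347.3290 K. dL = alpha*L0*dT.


dT = 64.8150 K
dL = 1.970000e-05 * 10.6100 * 64.8150 = 0.013547 m
L_final = 10.623547 m

dL = 0.013547 m


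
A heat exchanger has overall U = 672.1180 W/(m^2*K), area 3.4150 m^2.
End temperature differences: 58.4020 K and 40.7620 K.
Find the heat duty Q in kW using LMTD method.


LMTD = 49.0545 K
Q = 672.1180 * 3.4150 * 49.0545 = 112594.0135 W = 112.5940 kW

112.5940 kW


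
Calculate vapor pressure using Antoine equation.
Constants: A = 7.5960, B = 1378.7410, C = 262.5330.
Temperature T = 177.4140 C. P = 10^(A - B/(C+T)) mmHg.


C+T = 439.9470
B/(C+T) = 3.1339
log10(P) = 7.5960 - 3.1339 = 4.4621
P = 10^4.4621 = 28981.4585 mmHg

28981.4585 mmHg


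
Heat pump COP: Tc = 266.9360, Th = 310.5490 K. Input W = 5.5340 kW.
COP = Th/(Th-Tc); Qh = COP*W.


COP = 310.5490 / 43.6130 = 7.1206
Qh = 7.1206 * 5.5340 = 39.4052 kW

COP = 7.1206, Qh = 39.4052 kW


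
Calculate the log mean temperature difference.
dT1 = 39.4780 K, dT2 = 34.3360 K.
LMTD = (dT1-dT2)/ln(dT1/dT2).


dT1/dT2 = 1.1498
ln(dT1/dT2) = 0.1395
LMTD = 5.1420 / 0.1395 = 36.8472 K

36.8472 K


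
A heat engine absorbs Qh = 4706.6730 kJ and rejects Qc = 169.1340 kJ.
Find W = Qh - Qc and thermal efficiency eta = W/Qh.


W = 4706.6730 - 169.1340 = 4537.5390 kJ
eta = 4537.5390 / 4706.6730 = 0.9641 = 96.4065%

W = 4537.5390 kJ, eta = 96.4065%


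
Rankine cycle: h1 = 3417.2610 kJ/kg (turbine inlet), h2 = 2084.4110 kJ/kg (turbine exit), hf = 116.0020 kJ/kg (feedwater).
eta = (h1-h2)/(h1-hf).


W = 1332.8500 kJ/kg
Q_in = 3301.2590 kJ/kg
eta = 0.4037 = 40.3740%

eta = 40.3740%


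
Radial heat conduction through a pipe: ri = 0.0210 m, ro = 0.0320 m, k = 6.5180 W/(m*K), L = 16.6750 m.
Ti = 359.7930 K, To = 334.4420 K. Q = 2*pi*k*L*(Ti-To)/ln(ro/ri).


dT = 25.3510 K
ln(ro/ri) = 0.4212
Q = 2*pi*6.5180*16.6750*25.3510 / 0.4212 = 41101.0500 W

41101.0500 W


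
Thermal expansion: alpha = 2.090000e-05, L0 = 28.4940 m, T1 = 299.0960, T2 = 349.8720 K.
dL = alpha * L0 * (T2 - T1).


dT = 50.7760 K
dL = 2.090000e-05 * 28.4940 * 50.7760 = 0.030238 m
L_final = 28.524238 m

dL = 0.030238 m


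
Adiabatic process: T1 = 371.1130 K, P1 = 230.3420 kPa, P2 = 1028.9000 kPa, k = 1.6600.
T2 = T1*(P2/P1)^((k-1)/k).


(k-1)/k = 0.3976
(P2/P1)^exp = 1.8132
T2 = 371.1130 * 1.8132 = 672.8836 K

672.8836 K


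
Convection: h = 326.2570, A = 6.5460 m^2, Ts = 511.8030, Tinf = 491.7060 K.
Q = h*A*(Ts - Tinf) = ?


dT = 20.0970 K
Q = 326.2570 * 6.5460 * 20.0970 = 42920.7272 W

42920.7272 W


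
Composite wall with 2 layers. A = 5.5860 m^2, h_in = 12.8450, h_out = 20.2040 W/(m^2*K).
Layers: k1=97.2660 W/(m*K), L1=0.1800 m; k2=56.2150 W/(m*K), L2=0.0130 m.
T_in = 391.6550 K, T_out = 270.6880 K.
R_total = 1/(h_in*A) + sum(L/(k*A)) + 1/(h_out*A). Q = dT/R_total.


R_conv_in = 1/(12.8450*5.5860) = 0.0139
R_1 = 0.1800/(97.2660*5.5860) = 0.0003
R_2 = 0.0130/(56.2150*5.5860) = 4.1399e-05
R_conv_out = 1/(20.2040*5.5860) = 0.0089
R_total = 0.0232 K/W
Q = 120.9670 / 0.0232 = 5220.8183 W

R_total = 0.0232 K/W, Q = 5220.8183 W


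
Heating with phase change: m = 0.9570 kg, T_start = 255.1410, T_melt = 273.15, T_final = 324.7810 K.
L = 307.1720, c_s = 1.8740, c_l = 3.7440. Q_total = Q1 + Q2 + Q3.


Q1 (sensible, solid) = 0.9570 * 1.8740 * 18.0090 = 32.2977 kJ
Q2 (latent) = 0.9570 * 307.1720 = 293.9636 kJ
Q3 (sensible, liquid) = 0.9570 * 3.7440 * 51.6310 = 184.9943 kJ
Q_total = 511.2556 kJ

511.2556 kJ


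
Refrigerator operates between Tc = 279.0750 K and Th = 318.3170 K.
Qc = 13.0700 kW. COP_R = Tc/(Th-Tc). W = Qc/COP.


COP = 279.0750 / 39.2420 = 7.1116
W = 13.0700 / 7.1116 = 1.8378 kW

COP = 7.1116, W = 1.8378 kW


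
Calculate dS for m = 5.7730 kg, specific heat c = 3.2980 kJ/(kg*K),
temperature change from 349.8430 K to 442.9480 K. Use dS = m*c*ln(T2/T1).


T2/T1 = 1.2661
ln(T2/T1) = 0.2360
dS = 5.7730 * 3.2980 * 0.2360 = 4.4927 kJ/K

4.4927 kJ/K


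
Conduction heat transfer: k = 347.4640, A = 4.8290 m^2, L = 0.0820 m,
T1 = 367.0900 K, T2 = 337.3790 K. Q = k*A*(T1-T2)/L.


dT = 29.7110 K
Q = 347.4640 * 4.8290 * 29.7110 / 0.0820 = 607953.6039 W

607953.6039 W


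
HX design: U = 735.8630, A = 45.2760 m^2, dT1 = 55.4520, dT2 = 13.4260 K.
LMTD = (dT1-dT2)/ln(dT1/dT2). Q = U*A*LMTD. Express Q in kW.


LMTD = 29.6307 K
Q = 735.8630 * 45.2760 * 29.6307 = 987205.1706 W = 987.2052 kW

987.2052 kW


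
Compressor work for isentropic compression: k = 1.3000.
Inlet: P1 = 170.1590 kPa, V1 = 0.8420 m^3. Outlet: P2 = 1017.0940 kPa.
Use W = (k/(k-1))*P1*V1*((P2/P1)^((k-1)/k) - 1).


(k-1)/k = 0.2308
(P2/P1)^exp = 1.5108
W = 4.3333 * 170.1590 * 0.8420 * (1.5108 - 1) = 317.1033 kJ

317.1033 kJ


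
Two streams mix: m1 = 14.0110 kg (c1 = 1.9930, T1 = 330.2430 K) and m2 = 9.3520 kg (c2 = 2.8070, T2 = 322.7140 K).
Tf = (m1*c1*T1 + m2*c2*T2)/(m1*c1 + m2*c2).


num = 17693.2660
den = 54.1750
Tf = 326.5947 K

326.5947 K


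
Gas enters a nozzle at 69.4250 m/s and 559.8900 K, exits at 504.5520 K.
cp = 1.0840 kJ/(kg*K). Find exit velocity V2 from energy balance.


dT = 55.3380 K
2*cp*1000*dT = 119972.7840
V1^2 = 4819.8306
V2 = sqrt(124792.6146) = 353.2600 m/s

353.2600 m/s


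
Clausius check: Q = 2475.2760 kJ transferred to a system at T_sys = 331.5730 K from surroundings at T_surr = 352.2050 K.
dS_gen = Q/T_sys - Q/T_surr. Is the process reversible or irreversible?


dS_sys = 2475.2760/331.5730 = 7.4653 kJ/K
dS_surr = -2475.2760/352.2050 = -7.0279 kJ/K
dS_gen = 7.4653 - 7.0279 = 0.4373 kJ/K (irreversible)

dS_gen = 0.4373 kJ/K, irreversible


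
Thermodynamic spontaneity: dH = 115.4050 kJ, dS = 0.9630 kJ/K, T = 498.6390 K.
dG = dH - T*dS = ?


T*dS = 498.6390 * 0.9630 = 480.1894 kJ
dG = 115.4050 - 480.1894 = -364.7844 kJ (spontaneous)

dG = -364.7844 kJ, spontaneous


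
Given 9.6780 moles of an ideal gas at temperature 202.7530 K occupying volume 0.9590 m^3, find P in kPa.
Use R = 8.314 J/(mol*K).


P = nRT/V = 9.6780 * 8.314 * 202.7530 / 0.9590
= 16314.0927 / 0.9590 = 17011.5670 Pa = 17.0116 kPa

17.0116 kPa


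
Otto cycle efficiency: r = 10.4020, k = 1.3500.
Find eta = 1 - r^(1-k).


r^(k-1) = 2.2698
eta = 1 - 1/2.2698 = 0.5594 = 55.9436%

55.9436%


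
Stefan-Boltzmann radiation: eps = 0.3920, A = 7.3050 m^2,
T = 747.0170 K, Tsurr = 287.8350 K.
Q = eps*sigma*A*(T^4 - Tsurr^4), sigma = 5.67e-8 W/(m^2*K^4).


T^4 = 3.1140e+11
Tsurr^4 = 6.8640e+09
Q = 0.3920 * 5.67e-8 * 7.3050 * 3.0454e+11 = 49446.0334 W

49446.0334 W


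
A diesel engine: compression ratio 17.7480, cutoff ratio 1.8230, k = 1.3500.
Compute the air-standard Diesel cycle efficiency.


r^(k-1) = 2.7365
rc^k = 2.2494
eta = 0.5891 = 58.9080%

58.9080%


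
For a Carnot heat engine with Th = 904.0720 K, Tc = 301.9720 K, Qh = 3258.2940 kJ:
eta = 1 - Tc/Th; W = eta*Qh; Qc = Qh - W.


eta = 1 - 301.9720/904.0720 = 0.6660
W = 0.6660 * 3258.2940 = 2169.9807 kJ
Qc = 3258.2940 - 2169.9807 = 1088.3133 kJ

eta = 66.5987%, W = 2169.9807 kJ, Qc = 1088.3133 kJ


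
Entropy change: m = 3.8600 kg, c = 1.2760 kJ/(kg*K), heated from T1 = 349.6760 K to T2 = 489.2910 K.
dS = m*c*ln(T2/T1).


T2/T1 = 1.3993
ln(T2/T1) = 0.3360
dS = 3.8600 * 1.2760 * 0.3360 = 1.6547 kJ/K

1.6547 kJ/K


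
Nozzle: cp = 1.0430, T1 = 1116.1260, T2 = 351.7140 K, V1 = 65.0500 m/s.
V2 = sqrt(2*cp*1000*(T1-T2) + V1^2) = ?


dT = 764.4120 K
2*cp*1000*dT = 1594563.4320
V1^2 = 4231.5025
V2 = sqrt(1598794.9345) = 1264.4346 m/s

1264.4346 m/s


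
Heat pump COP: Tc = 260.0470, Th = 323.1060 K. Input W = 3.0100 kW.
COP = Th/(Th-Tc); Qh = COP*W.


COP = 323.1060 / 63.0590 = 5.1239
Qh = 5.1239 * 3.0100 = 15.4228 kW

COP = 5.1239, Qh = 15.4228 kW


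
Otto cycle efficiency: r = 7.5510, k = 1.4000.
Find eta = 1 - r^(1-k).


r^(k-1) = 2.2449
eta = 1 - 1/2.2449 = 0.5546 = 55.4551%

55.4551%


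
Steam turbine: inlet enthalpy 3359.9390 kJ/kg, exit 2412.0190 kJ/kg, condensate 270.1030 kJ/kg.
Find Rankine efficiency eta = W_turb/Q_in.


W = 947.9200 kJ/kg
Q_in = 3089.8360 kJ/kg
eta = 0.3068 = 30.6787%

eta = 30.6787%


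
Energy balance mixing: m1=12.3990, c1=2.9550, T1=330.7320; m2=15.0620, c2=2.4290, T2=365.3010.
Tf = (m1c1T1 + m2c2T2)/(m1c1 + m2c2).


num = 25482.4602
den = 73.2246
Tf = 348.0039 K

348.0039 K


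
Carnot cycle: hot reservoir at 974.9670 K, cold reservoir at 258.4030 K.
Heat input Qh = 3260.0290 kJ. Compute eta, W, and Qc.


eta = 1 - 258.4030/974.9670 = 0.7350
W = 0.7350 * 3260.0290 = 2395.9984 kJ
Qc = 3260.0290 - 2395.9984 = 864.0306 kJ

eta = 73.4962%, W = 2395.9984 kJ, Qc = 864.0306 kJ


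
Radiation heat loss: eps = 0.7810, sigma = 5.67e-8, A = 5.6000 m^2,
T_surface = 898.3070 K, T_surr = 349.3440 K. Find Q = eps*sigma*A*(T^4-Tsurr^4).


T^4 = 6.5118e+11
Tsurr^4 = 1.4894e+10
Q = 0.7810 * 5.67e-8 * 5.6000 * 6.3628e+11 = 157787.4591 W

157787.4591 W


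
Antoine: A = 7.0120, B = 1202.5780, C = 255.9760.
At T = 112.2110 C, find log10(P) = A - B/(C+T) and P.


C+T = 368.1870
B/(C+T) = 3.2662
log10(P) = 7.0120 - 3.2662 = 3.7458
P = 10^3.7458 = 5569.0964 mmHg

5569.0964 mmHg


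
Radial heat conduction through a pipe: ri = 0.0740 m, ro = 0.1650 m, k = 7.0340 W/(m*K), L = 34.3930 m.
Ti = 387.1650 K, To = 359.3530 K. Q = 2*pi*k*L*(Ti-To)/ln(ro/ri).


dT = 27.8120 K
ln(ro/ri) = 0.8019
Q = 2*pi*7.0340*34.3930*27.8120 / 0.8019 = 52719.9421 W

52719.9421 W


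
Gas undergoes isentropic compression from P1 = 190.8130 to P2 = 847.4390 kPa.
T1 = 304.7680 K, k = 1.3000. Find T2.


(k-1)/k = 0.2308
(P2/P1)^exp = 1.4107
T2 = 304.7680 * 1.4107 = 429.9249 K

429.9249 K


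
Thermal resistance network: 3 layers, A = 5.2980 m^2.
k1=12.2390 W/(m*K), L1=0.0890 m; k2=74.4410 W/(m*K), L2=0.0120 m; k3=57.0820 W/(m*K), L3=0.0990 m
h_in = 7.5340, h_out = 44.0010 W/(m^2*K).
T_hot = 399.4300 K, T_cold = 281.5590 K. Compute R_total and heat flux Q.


R_conv_in = 1/(7.5340*5.2980) = 0.0251
R_1 = 0.0890/(12.2390*5.2980) = 0.0014
R_2 = 0.0120/(74.4410*5.2980) = 3.0427e-05
R_3 = 0.0990/(57.0820*5.2980) = 0.0003
R_conv_out = 1/(44.0010*5.2980) = 0.0043
R_total = 0.0311 K/W
Q = 117.8710 / 0.0311 = 3793.3345 W

R_total = 0.0311 K/W, Q = 3793.3345 W


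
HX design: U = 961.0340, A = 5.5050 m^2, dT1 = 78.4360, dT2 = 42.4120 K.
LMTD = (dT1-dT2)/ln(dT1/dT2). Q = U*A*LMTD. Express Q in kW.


LMTD = 58.5897 K
Q = 961.0340 * 5.5050 * 58.5897 = 309968.5679 W = 309.9686 kW

309.9686 kW


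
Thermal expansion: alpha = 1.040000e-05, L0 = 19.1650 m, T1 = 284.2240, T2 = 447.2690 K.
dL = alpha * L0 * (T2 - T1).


dT = 163.0450 K
dL = 1.040000e-05 * 19.1650 * 163.0450 = 0.032497 m
L_final = 19.197497 m

dL = 0.032497 m


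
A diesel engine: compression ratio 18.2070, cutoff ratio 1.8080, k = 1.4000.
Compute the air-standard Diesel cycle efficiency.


r^(k-1) = 3.1922
rc^k = 2.2913
eta = 0.6424 = 64.2410%

64.2410%


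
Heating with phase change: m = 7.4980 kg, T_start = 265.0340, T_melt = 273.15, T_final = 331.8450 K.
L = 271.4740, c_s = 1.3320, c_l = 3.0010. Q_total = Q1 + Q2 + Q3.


Q1 (sensible, solid) = 7.4980 * 1.3320 * 8.1160 = 81.0572 kJ
Q2 (latent) = 7.4980 * 271.4740 = 2035.5121 kJ
Q3 (sensible, liquid) = 7.4980 * 3.0010 * 58.6950 = 1320.7254 kJ
Q_total = 3437.2947 kJ

3437.2947 kJ


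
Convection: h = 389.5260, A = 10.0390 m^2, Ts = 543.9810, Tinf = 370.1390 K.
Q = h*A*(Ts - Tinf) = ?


dT = 173.8420 K
Q = 389.5260 * 10.0390 * 173.8420 = 679800.7121 W

679800.7121 W


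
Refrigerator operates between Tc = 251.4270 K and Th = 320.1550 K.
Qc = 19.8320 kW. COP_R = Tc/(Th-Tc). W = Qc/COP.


COP = 251.4270 / 68.7280 = 3.6583
W = 19.8320 / 3.6583 = 5.4211 kW

COP = 3.6583, W = 5.4211 kW


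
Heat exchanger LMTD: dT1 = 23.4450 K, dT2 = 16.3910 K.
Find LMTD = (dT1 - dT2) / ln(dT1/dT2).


dT1/dT2 = 1.4304
ln(dT1/dT2) = 0.3579
LMTD = 7.0540 / 0.3579 = 19.7080 K

19.7080 K


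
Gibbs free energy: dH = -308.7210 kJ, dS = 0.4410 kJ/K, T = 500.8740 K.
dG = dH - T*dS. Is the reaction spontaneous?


T*dS = 500.8740 * 0.4410 = 220.8854 kJ
dG = -308.7210 - 220.8854 = -529.6064 kJ (spontaneous)

dG = -529.6064 kJ, spontaneous


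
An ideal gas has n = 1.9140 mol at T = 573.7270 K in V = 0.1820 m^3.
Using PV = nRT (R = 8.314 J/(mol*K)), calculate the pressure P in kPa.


P = nRT/V = 1.9140 * 8.314 * 573.7270 / 0.1820
= 9129.7155 / 0.1820 = 50163.2717 Pa = 50.1633 kPa

50.1633 kPa


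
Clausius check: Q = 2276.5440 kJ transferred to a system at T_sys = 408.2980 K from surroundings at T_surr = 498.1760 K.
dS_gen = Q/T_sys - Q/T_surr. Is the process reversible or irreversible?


dS_sys = 2276.5440/408.2980 = 5.5757 kJ/K
dS_surr = -2276.5440/498.1760 = -4.5698 kJ/K
dS_gen = 5.5757 - 4.5698 = 1.0059 kJ/K (irreversible)

dS_gen = 1.0059 kJ/K, irreversible


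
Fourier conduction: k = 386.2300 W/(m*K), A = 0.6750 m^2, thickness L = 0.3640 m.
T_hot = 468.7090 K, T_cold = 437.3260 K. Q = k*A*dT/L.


dT = 31.3830 K
Q = 386.2300 * 0.6750 * 31.3830 / 0.3640 = 22477.2331 W

22477.2331 W


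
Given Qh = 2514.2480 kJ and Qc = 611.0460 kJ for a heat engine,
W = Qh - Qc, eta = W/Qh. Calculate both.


W = 2514.2480 - 611.0460 = 1903.2020 kJ
eta = 1903.2020 / 2514.2480 = 0.7570 = 75.6967%

W = 1903.2020 kJ, eta = 75.6967%


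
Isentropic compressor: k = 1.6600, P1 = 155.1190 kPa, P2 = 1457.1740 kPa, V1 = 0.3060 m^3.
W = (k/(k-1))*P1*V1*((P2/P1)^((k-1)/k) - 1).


(k-1)/k = 0.3976
(P2/P1)^exp = 2.4367
W = 2.5152 * 155.1190 * 0.3060 * (2.4367 - 1) = 171.5156 kJ

171.5156 kJ


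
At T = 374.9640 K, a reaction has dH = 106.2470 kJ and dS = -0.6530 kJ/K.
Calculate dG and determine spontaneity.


T*dS = 374.9640 * -0.6530 = -244.8515 kJ
dG = 106.2470 + 244.8515 = 351.0985 kJ (non-spontaneous)

dG = 351.0985 kJ, non-spontaneous


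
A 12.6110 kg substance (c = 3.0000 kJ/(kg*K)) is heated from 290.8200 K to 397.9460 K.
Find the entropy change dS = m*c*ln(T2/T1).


T2/T1 = 1.3684
ln(T2/T1) = 0.3136
dS = 12.6110 * 3.0000 * 0.3136 = 11.8649 kJ/K

11.8649 kJ/K


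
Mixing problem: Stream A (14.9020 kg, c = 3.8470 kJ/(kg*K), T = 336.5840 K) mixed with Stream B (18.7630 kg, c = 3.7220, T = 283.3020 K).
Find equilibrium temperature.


num = 39080.3317
den = 127.1639
Tf = 307.3226 K

307.3226 K


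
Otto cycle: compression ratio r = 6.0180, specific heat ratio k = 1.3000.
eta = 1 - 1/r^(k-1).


r^(k-1) = 1.7133
eta = 1 - 1/1.7133 = 0.4163 = 41.6334%

41.6334%


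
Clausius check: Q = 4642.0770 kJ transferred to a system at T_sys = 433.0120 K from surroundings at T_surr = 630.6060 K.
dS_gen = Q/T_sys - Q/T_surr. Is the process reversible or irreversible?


dS_sys = 4642.0770/433.0120 = 10.7204 kJ/K
dS_surr = -4642.0770/630.6060 = -7.3613 kJ/K
dS_gen = 10.7204 - 7.3613 = 3.3591 kJ/K (irreversible)

dS_gen = 3.3591 kJ/K, irreversible


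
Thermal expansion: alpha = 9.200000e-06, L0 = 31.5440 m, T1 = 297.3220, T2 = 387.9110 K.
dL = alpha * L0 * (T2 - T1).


dT = 90.5890 K
dL = 9.200000e-06 * 31.5440 * 90.5890 = 0.026289 m
L_final = 31.570289 m

dL = 0.026289 m


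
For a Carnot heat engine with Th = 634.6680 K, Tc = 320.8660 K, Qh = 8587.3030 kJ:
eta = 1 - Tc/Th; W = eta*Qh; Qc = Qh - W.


eta = 1 - 320.8660/634.6680 = 0.4944
W = 0.4944 * 8587.3030 = 4245.8622 kJ
Qc = 8587.3030 - 4245.8622 = 4341.4408 kJ

eta = 49.4435%, W = 4245.8622 kJ, Qc = 4341.4408 kJ


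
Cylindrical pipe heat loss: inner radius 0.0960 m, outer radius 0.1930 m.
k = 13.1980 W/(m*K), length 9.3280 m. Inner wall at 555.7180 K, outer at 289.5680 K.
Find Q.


dT = 266.1500 K
ln(ro/ri) = 0.6983
Q = 2*pi*13.1980*9.3280*266.1500 / 0.6983 = 294804.9963 W

294804.9963 W


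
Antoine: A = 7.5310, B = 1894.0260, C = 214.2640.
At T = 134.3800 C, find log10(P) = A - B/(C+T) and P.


C+T = 348.6440
B/(C+T) = 5.4326
log10(P) = 7.5310 - 5.4326 = 2.0984
P = 10^2.0984 = 125.4440 mmHg

125.4440 mmHg


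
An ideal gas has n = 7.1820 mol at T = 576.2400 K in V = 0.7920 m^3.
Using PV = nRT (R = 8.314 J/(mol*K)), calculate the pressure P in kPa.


P = nRT/V = 7.1820 * 8.314 * 576.2400 / 0.7920
= 34407.9519 / 0.7920 = 43444.3837 Pa = 43.4444 kPa

43.4444 kPa


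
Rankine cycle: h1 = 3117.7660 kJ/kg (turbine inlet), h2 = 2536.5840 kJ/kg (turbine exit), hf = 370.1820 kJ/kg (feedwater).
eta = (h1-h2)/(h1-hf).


W = 581.1820 kJ/kg
Q_in = 2747.5840 kJ/kg
eta = 0.2115 = 21.1525%

eta = 21.1525%


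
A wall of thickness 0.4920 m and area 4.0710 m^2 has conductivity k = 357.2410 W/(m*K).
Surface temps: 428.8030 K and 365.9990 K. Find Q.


dT = 62.8040 K
Q = 357.2410 * 4.0710 * 62.8040 / 0.4920 = 185645.5746 W

185645.5746 W


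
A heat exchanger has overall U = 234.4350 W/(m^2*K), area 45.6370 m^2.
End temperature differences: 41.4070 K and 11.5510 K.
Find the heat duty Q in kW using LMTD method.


LMTD = 23.3857 K
Q = 234.4350 * 45.6370 * 23.3857 = 250201.4415 W = 250.2014 kW

250.2014 kW


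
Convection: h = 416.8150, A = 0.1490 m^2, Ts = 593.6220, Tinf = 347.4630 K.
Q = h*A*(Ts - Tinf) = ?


dT = 246.1590 K
Q = 416.8150 * 0.1490 * 246.1590 = 15287.8118 W

15287.8118 W


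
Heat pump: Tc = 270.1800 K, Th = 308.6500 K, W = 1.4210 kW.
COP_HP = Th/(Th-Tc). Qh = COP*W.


COP = 308.6500 / 38.4700 = 8.0231
Qh = 8.0231 * 1.4210 = 11.4009 kW

COP = 8.0231, Qh = 11.4009 kW


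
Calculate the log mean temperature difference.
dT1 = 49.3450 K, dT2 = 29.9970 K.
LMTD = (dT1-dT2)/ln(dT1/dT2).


dT1/dT2 = 1.6450
ln(dT1/dT2) = 0.4977
LMTD = 19.3480 / 0.4977 = 38.8718 K

38.8718 K


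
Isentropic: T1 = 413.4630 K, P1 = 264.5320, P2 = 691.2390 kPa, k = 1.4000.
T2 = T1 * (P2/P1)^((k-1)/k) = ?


(k-1)/k = 0.2857
(P2/P1)^exp = 1.3158
T2 = 413.4630 * 1.3158 = 544.0294 K

544.0294 K


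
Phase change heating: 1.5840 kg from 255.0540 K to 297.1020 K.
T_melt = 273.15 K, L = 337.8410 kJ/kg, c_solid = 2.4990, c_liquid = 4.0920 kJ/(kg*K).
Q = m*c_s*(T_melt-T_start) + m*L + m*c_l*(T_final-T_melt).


Q1 (sensible, solid) = 1.5840 * 2.4990 * 18.0960 = 71.6315 kJ
Q2 (latent) = 1.5840 * 337.8410 = 535.1401 kJ
Q3 (sensible, liquid) = 1.5840 * 4.0920 * 23.9520 = 155.2503 kJ
Q_total = 762.0220 kJ

762.0220 kJ


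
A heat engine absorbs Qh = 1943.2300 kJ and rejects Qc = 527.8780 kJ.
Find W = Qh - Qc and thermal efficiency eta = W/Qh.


W = 1943.2300 - 527.8780 = 1415.3520 kJ
eta = 1415.3520 / 1943.2300 = 0.7284 = 72.8350%

W = 1415.3520 kJ, eta = 72.8350%


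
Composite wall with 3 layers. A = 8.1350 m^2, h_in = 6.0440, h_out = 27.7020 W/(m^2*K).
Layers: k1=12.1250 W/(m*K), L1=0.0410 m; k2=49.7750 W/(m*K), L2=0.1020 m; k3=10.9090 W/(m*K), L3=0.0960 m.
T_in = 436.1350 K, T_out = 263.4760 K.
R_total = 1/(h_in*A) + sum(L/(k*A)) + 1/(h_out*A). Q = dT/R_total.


R_conv_in = 1/(6.0440*8.1350) = 0.0203
R_1 = 0.0410/(12.1250*8.1350) = 0.0004
R_2 = 0.1020/(49.7750*8.1350) = 0.0003
R_3 = 0.0960/(10.9090*8.1350) = 0.0011
R_conv_out = 1/(27.7020*8.1350) = 0.0044
R_total = 0.0265 K/W
Q = 172.6590 / 0.0265 = 6509.2424 W

R_total = 0.0265 K/W, Q = 6509.2424 W


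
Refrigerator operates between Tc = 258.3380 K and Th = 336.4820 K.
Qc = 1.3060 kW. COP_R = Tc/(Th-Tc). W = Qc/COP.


COP = 258.3380 / 78.1440 = 3.3059
W = 1.3060 / 3.3059 = 0.3950 kW

COP = 3.3059, W = 0.3950 kW


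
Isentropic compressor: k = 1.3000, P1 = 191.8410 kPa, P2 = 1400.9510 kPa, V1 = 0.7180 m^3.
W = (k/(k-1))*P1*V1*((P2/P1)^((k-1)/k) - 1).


(k-1)/k = 0.2308
(P2/P1)^exp = 1.5822
W = 4.3333 * 191.8410 * 0.7180 * (1.5822 - 1) = 347.5121 kJ

347.5121 kJ


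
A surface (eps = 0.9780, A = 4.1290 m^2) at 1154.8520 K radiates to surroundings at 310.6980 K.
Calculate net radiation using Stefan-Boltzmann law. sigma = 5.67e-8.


T^4 = 1.7787e+12
Tsurr^4 = 9.3187e+09
Q = 0.9780 * 5.67e-8 * 4.1290 * 1.7694e+12 = 405126.7028 W

405126.7028 W


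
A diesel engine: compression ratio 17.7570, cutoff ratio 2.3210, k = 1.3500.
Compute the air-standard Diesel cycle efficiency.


r^(k-1) = 2.7370
rc^k = 3.1165
eta = 0.5664 = 56.6395%

56.6395%


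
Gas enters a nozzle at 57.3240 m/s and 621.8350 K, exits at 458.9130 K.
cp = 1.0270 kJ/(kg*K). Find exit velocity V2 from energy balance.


dT = 162.9220 K
2*cp*1000*dT = 334641.7880
V1^2 = 3286.0410
V2 = sqrt(337927.8290) = 581.3156 m/s

581.3156 m/s


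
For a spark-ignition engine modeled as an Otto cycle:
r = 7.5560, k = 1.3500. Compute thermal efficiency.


r^(k-1) = 2.0296
eta = 1 - 1/2.0296 = 0.5073 = 50.7283%

50.7283%


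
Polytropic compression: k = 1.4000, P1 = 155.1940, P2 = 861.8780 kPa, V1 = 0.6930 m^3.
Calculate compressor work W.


(k-1)/k = 0.2857
(P2/P1)^exp = 1.6321
W = 3.5000 * 155.1940 * 0.6930 * (1.6321 - 1) = 237.9197 kJ

237.9197 kJ
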